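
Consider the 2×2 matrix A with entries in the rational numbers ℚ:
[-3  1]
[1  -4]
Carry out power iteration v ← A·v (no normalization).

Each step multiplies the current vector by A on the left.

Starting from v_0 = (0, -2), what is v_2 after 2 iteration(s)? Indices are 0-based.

v_2 = (14, -34)

v_0 = (0, -2).
v_1 = A·v_0 = (-2, 8).
v_2 = A·v_1 = (14, -34).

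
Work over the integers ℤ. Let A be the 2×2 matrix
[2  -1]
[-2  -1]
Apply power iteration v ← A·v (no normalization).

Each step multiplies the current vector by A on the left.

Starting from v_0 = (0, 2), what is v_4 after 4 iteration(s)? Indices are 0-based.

v_0 = (0, 2).
v_1 = A·v_0 = (-2, -2).
v_2 = A·v_1 = (-2, 6).
v_3 = A·v_2 = (-10, -2).
v_4 = A·v_3 = (-18, 22).

v_4 = (-18, 22)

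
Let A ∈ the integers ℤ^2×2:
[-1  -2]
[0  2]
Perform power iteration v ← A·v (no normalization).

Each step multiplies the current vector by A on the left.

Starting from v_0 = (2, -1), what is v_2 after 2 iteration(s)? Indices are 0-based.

v_2 = (4, -4)

v_0 = (2, -1).
v_1 = A·v_0 = (0, -2).
v_2 = A·v_1 = (4, -4).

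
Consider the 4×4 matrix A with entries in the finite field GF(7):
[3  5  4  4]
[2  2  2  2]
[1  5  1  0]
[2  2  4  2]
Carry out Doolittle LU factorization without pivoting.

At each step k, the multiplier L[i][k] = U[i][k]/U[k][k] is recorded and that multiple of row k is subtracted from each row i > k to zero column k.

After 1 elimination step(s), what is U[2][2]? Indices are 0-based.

[col 0] pivot 3
  R1 -= 3*R0 → (0, 1, 4, 4)  (L[1][0] := 3)
  R2 -= 5*R0 → (0, 1, 2, 1)  (L[2][0] := 5)
  R3 -= 3*R0 → (0, 1, 6, 4)  (L[3][0] := 3)

U[2][2] = 2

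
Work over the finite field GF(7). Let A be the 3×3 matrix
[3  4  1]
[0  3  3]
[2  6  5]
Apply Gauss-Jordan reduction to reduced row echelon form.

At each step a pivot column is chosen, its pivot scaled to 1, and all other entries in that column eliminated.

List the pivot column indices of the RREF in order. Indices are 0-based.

[1] R0 /= 3  ⇒  (1, 6, 5)
     R2 -= 2·R0  ⇒  (0, 1, 2)
[2] R1 /= 3  ⇒  (0, 1, 1)
     R0 -= 6·R1  ⇒  (1, 0, 6)
     R2 -= 1·R1  ⇒  (0, 0, 1)
[3] R2 /= 1  ⇒  (0, 0, 1)
     R0 -= 6·R2  ⇒  (1, 0, 0)
     R1 -= 1·R2  ⇒  (0, 1, 0)

pivot columns: 0, 1, 2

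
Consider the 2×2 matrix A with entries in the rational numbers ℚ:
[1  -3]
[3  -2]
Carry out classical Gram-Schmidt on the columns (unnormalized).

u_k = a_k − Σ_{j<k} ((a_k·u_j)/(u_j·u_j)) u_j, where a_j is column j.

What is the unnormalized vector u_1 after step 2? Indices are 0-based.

u_1 = (-21/10, 7/10)

Step 1: u_0 = a_0 = (1, 3).
Step 2: u_1 = a_1 − (-9/10)·u_0 = (-21/10, 7/10).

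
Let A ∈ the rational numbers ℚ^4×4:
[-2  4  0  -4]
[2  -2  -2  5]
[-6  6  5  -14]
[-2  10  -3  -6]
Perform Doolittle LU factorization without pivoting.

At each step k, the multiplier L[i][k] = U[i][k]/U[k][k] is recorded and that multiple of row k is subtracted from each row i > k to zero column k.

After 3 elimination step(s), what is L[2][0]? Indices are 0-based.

[col 0] pivot -2
  R1 -= -1*R0 → (0, 2, -2, 1)  (L[1][0] := -1)
  R2 -= 3*R0 → (0, -6, 5, -2)  (L[2][0] := 3)
  R3 -= 1*R0 → (0, 6, -3, -2)  (L[3][0] := 1)
[col 1] pivot 2
  R2 -= -3*R1 → (0, 0, -1, 1)  (L[2][1] := -3)
  R3 -= 3*R1 → (0, 0, 3, -5)  (L[3][1] := 3)
[col 2] pivot -1
  R3 -= -3*R2 → (0, 0, 0, -2)  (L[3][2] := -3)

L[2][0] = 3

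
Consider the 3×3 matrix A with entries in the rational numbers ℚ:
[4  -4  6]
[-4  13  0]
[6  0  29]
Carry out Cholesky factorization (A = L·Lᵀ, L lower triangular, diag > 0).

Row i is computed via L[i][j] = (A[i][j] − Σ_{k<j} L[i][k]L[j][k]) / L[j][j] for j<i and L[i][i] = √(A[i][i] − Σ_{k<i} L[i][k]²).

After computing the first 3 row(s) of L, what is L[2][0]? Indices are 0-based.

L[2][0] = 3

Step 1: L[0][0] = √(4) = 2.
  L[1][0] = (-4) / L[0][0] = -2.
Step 2: L[1][1] = √(9) = 3.
  L[2][0] = (6) / L[0][0] = 3.
  L[2][1] = (6) / L[1][1] = 2.
Step 3: L[2][2] = √(16) = 4.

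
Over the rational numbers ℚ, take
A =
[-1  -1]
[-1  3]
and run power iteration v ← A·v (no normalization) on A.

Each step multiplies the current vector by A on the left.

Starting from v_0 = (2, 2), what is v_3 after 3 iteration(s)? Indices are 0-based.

v_3 = (-16, 48)

v_0 = (2, 2).
v_1 = A·v_0 = (-4, 4).
v_2 = A·v_1 = (0, 16).
v_3 = A·v_2 = (-16, 48).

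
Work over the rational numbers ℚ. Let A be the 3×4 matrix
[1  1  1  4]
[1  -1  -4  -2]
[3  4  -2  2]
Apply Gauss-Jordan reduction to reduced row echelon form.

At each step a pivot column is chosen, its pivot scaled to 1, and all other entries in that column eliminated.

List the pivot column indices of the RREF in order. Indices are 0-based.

pivot(0,0)=1: scale R0 → (1, 1, 1, 4)
  clear (1,0): R1 −= (1)R0 → (0, -2, -5, -6)
  clear (2,0): R2 −= (3)R0 → (0, 1, -5, -10)
pivot(1,1)=-2: scale R1 → (0, 1, 5/2, 3)
  clear (0,1): R0 −= (1)R1 → (1, 0, -3/2, 1)
  clear (2,1): R2 −= (1)R1 → (0, 0, -15/2, -13)
pivot(2,2)=-15/2: scale R2 → (0, 0, 1, 26/15)
  clear (0,2): R0 −= (-3/2)R2 → (1, 0, 0, 18/5)
  clear (1,2): R1 −= (5/2)R2 → (0, 1, 0, -4/3)

pivot columns: 0, 1, 2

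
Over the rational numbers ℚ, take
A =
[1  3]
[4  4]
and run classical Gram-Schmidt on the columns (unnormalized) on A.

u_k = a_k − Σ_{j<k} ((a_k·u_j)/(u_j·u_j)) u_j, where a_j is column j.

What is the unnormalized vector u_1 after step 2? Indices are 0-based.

Step 1: u_0 = a_0 = (1, 4).
Step 2: u_1 = a_1 − (19/17)·u_0 = (32/17, -8/17).

u_1 = (32/17, -8/17)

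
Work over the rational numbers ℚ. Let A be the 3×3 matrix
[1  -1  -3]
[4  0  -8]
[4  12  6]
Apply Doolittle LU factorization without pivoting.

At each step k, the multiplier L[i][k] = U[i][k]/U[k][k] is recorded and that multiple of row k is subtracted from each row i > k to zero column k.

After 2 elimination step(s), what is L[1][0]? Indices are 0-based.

Step 1: pivot at (0,0) is 1.
  row1 ← row1 − (4)·row0  ⇒  L[1][0]=4, U row1=(0, 4, 4)
  row2 ← row2 − (4)·row0  ⇒  L[2][0]=4, U row2=(0, 16, 18)
Step 2: pivot at (1,1) is 4.
  row2 ← row2 − (4)·row1  ⇒  L[2][1]=4, U row2=(0, 0, 2)

L[1][0] = 4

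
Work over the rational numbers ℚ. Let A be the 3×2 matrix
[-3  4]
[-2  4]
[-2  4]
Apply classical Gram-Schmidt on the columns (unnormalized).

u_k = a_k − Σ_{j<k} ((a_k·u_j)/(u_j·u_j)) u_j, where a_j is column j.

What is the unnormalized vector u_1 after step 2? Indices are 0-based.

Step 1: u_0 = a_0 = (-3, -2, -2).
Step 2: u_1 = a_1 − (-28/17)·u_0 = (-16/17, 12/17, 12/17).

u_1 = (-16/17, 12/17, 12/17)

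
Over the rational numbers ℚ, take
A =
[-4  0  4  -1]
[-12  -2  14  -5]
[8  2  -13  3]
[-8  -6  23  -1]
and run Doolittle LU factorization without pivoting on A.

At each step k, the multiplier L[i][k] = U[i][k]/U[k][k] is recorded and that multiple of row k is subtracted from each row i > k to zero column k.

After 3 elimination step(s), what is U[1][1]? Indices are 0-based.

Step 1: pivot at (0,0) is -4.
  row1 ← row1 − (3)·row0  ⇒  L[1][0]=3, U row1=(0, -2, 2, -2)
  row2 ← row2 − (-2)·row0  ⇒  L[2][0]=-2, U row2=(0, 2, -5, 1)
  row3 ← row3 − (2)·row0  ⇒  L[3][0]=2, U row3=(0, -6, 15, 1)
Step 2: pivot at (1,1) is -2.
  row2 ← row2 − (-1)·row1  ⇒  L[2][1]=-1, U row2=(0, 0, -3, -1)
  row3 ← row3 − (3)·row1  ⇒  L[3][1]=3, U row3=(0, 0, 9, 7)
Step 3: pivot at (2,2) is -3.
  row3 ← row3 − (-3)·row2  ⇒  L[3][2]=-3, U row3=(0, 0, 0, 4)

U[1][1] = -2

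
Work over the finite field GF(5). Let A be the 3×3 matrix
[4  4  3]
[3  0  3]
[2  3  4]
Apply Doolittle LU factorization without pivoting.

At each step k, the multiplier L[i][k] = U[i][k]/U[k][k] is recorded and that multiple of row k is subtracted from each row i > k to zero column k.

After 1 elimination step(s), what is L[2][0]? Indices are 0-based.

L[2][0] = 3

Step 1: pivot at (0,0) is 4.
  row1 ← row1 − (2)·row0  ⇒  L[1][0]=2, U row1=(0, 2, 2)
  row2 ← row2 − (3)·row0  ⇒  L[2][0]=3, U row2=(0, 1, 0)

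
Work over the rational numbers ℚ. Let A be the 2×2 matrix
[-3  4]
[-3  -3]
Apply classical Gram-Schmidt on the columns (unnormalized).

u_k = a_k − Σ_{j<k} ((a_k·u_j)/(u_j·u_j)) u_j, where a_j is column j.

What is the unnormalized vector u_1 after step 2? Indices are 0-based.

u_1 = (7/2, -7/2)

Step 1: u_0 = a_0 = (-3, -3).
Step 2: u_1 = a_1 − (-1/6)·u_0 = (7/2, -7/2).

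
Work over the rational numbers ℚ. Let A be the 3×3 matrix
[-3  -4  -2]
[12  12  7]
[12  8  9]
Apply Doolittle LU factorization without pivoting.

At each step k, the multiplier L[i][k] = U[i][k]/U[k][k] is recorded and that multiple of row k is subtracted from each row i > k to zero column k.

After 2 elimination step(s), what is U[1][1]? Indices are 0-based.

U[1][1] = -4

k=0: U[0][0]=-3
  eliminate (1,0): mult=-4, new row 1: (0, -4, -1); set L[1][0]=-4
  eliminate (2,0): mult=-4, new row 2: (0, -8, 1); set L[2][0]=-4
k=1: U[1][1]=-4
  eliminate (2,1): mult=2, new row 2: (0, 0, 3); set L[2][1]=2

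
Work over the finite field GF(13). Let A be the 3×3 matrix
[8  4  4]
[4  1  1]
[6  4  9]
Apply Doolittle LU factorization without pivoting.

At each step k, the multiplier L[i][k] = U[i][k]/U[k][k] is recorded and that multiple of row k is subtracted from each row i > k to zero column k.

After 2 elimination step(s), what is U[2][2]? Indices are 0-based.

Step 1: pivot at (0,0) is 8.
  row1 ← row1 − (7)·row0  ⇒  L[1][0]=7, U row1=(0, 12, 12)
  row2 ← row2 − (4)·row0  ⇒  L[2][0]=4, U row2=(0, 1, 6)
Step 2: pivot at (1,1) is 12.
  row2 ← row2 − (12)·row1  ⇒  L[2][1]=12, U row2=(0, 0, 5)

U[2][2] = 5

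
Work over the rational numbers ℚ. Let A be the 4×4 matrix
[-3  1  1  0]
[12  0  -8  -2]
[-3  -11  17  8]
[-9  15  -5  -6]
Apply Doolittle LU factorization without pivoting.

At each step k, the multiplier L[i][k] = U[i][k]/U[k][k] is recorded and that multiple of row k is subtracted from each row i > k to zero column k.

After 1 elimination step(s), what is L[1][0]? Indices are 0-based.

L[1][0] = -4

[col 0] pivot -3
  R1 -= -4*R0 → (0, 4, -4, -2)  (L[1][0] := -4)
  R2 -= 1*R0 → (0, -12, 16, 8)  (L[2][0] := 1)
  R3 -= 3*R0 → (0, 12, -8, -6)  (L[3][0] := 3)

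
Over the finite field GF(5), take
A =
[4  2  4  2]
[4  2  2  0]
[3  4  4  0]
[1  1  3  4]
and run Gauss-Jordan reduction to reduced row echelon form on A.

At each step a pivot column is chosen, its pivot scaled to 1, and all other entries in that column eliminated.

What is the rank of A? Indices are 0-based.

rank = 3

step 1: normalize row 0 (÷4) = (1, 3, 1, 3)
  row 1: subtract 4×row0 = (0, 0, 3, 3)
  row 2: subtract 3×row0 = (0, 0, 1, 1)
  row 3: subtract 1×row0 = (0, 3, 2, 1)
step 2: exchange rows 1,3
step 2: normalize row 1 (÷3) = (0, 1, 4, 2)
  row 0: subtract 3×row1 = (1, 0, 4, 2)
step 3: normalize row 2 (÷1) = (0, 0, 1, 1)
  row 0: subtract 4×row2 = (1, 0, 0, 3)
  row 1: subtract 4×row2 = (0, 1, 0, 3)
  row 3: subtract 3×row2 = (0, 0, 0, 0)
skip col 3 (zero from row 3)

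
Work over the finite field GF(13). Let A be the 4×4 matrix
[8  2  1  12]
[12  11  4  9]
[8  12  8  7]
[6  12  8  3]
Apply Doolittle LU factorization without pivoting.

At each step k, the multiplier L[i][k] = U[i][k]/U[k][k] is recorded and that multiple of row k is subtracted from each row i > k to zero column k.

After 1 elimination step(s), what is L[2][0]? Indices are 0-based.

Step 1: pivot at (0,0) is 8.
  row1 ← row1 − (8)·row0  ⇒  L[1][0]=8, U row1=(0, 8, 9, 4)
  row2 ← row2 − (1)·row0  ⇒  L[2][0]=1, U row2=(0, 10, 7, 8)
  row3 ← row3 − (4)·row0  ⇒  L[3][0]=4, U row3=(0, 4, 4, 7)

L[2][0] = 1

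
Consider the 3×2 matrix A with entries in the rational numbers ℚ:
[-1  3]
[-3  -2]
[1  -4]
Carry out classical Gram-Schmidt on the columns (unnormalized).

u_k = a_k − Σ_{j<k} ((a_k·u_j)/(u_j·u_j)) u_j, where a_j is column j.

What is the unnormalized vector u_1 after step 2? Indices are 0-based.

u_1 = (32/11, -25/11, -43/11)

Step 1: u_0 = a_0 = (-1, -3, 1).
Step 2: u_1 = a_1 − (-1/11)·u_0 = (32/11, -25/11, -43/11).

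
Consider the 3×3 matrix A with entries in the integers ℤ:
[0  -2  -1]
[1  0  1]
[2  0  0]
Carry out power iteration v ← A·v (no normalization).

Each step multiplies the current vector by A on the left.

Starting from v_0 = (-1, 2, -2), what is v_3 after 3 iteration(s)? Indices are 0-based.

v_3 = (12, 4, 16)

v_0 = (-1, 2, -2).
v_1 = A·v_0 = (-2, -3, -2).
v_2 = A·v_1 = (8, -4, -4).
v_3 = A·v_2 = (12, 4, 16).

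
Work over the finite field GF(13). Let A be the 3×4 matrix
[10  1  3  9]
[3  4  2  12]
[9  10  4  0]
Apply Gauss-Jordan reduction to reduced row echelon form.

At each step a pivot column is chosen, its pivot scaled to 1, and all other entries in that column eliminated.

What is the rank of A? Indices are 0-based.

rank = 3

pivot(0,0)=10: scale R0 → (1, 4, 12, 10)
  clear (1,0): R1 −= (3)R0 → (0, 5, 5, 8)
  clear (2,0): R2 −= (9)R0 → (0, 0, 0, 1)
pivot(1,1)=5: scale R1 → (0, 1, 1, 12)
  clear (0,1): R0 −= (4)R1 → (1, 0, 8, 1)
col 2: no nonzero at/below row 2; advance.
pivot(2,3)=1: scale R2 → (0, 0, 0, 1)
  clear (0,3): R0 −= (1)R2 → (1, 0, 8, 0)
  clear (1,3): R1 −= (12)R2 → (0, 1, 1, 0)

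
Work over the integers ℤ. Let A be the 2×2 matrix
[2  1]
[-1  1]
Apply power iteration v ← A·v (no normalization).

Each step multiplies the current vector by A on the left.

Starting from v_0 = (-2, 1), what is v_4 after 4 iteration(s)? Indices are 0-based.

v_0 = (-2, 1).
v_1 = A·v_0 = (-3, 3).
v_2 = A·v_1 = (-3, 6).
v_3 = A·v_2 = (0, 9).
v_4 = A·v_3 = (9, 9).

v_4 = (9, 9)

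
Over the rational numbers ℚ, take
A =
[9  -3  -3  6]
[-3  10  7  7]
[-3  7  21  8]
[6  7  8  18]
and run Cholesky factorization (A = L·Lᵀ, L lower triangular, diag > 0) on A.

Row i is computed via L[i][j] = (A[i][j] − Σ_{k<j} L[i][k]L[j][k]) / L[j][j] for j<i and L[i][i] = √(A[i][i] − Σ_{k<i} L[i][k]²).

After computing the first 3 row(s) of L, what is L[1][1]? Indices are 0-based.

Step 1: L[0][0] = √(9) = 3.
  L[1][0] = (-3) / L[0][0] = -1.
Step 2: L[1][1] = √(9) = 3.
  L[2][0] = (-3) / L[0][0] = -1.
  L[2][1] = (6) / L[1][1] = 2.
Step 3: L[2][2] = √(16) = 4.

L[1][1] = 3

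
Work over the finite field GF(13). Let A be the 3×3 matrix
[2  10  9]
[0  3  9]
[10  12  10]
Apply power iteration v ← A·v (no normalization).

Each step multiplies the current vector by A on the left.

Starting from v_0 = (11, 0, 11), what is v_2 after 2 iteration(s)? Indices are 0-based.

v_0 = (11, 0, 11).
v_1 = A·v_0 = (4, 8, 12).
v_2 = A·v_1 = (1, 2, 9).

v_2 = (1, 2, 9)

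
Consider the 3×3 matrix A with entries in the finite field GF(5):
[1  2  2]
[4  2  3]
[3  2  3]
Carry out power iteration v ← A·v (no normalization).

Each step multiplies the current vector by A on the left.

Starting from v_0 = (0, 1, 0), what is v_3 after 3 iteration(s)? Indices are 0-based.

v_3 = (3, 4, 4)

v_0 = (0, 1, 0).
v_1 = A·v_0 = (2, 2, 2).
v_2 = A·v_1 = (0, 3, 1).
v_3 = A·v_2 = (3, 4, 4).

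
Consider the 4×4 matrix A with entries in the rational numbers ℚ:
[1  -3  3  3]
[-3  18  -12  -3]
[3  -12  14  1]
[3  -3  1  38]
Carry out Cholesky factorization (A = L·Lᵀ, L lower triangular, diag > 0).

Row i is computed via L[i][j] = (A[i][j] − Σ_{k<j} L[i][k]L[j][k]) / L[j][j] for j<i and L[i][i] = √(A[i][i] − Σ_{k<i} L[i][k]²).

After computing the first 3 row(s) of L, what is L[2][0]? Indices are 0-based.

L[2][0] = 3

Step 1: L[0][0] = √(1) = 1.
  L[1][0] = (-3) / L[0][0] = -3.
Step 2: L[1][1] = √(9) = 3.
  L[2][0] = (3) / L[0][0] = 3.
  L[2][1] = (-3) / L[1][1] = -1.
Step 3: L[2][2] = √(4) = 2.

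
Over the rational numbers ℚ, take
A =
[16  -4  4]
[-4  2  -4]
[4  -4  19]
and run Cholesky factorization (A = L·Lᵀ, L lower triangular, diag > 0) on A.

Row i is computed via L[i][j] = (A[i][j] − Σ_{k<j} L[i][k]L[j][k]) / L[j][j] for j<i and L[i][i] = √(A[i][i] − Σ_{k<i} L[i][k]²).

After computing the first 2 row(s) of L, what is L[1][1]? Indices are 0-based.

Step 1: L[0][0] = √(16) = 4.
  L[1][0] = (-4) / L[0][0] = -1.
Step 2: L[1][1] = √(1) = 1.

L[1][1] = 1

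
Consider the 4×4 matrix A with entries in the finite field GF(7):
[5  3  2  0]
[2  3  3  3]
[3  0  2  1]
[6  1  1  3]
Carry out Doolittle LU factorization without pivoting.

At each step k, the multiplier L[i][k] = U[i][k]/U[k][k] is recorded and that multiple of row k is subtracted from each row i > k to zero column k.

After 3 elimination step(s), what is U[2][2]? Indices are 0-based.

[col 0] pivot 5
  R1 -= 6*R0 → (0, 6, 5, 3)  (L[1][0] := 6)
  R2 -= 2*R0 → (0, 1, 5, 1)  (L[2][0] := 2)
  R3 -= 4*R0 → (0, 3, 0, 3)  (L[3][0] := 4)
[col 1] pivot 6
  R2 -= 6*R1 → (0, 0, 3, 4)  (L[2][1] := 6)
  R3 -= 4*R1 → (0, 0, 1, 5)  (L[3][1] := 4)
[col 2] pivot 3
  R3 -= 5*R2 → (0, 0, 0, 6)  (L[3][2] := 5)

U[2][2] = 3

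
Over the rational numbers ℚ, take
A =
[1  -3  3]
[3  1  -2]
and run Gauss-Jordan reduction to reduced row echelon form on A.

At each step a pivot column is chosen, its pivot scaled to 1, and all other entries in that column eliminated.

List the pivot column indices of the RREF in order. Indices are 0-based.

pivot columns: 0, 1

[1] R0 /= 1  ⇒  (1, -3, 3)
     R1 -= 3·R0  ⇒  (0, 10, -11)
[2] R1 /= 10  ⇒  (0, 1, -11/10)
     R0 -= -3·R1  ⇒  (1, 0, -3/10)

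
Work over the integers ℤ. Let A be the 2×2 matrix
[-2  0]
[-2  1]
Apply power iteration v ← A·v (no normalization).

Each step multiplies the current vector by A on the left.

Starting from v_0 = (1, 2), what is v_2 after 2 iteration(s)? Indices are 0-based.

v_0 = (1, 2).
v_1 = A·v_0 = (-2, 0).
v_2 = A·v_1 = (4, 4).

v_2 = (4, 4)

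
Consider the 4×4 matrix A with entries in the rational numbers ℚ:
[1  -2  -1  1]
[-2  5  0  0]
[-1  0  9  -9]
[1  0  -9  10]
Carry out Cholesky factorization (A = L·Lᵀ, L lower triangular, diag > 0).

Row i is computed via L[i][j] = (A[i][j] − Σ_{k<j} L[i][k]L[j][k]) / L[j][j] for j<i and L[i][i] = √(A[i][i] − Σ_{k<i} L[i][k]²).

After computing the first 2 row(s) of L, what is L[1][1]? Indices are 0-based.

L[1][1] = 1

Step 1: L[0][0] = √(1) = 1.
  L[1][0] = (-2) / L[0][0] = -2.
Step 2: L[1][1] = √(1) = 1.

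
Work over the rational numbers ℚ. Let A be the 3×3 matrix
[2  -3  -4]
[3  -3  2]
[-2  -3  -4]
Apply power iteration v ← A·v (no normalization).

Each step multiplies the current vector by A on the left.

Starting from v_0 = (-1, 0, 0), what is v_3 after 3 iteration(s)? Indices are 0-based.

v_3 = (-47, -20, -35)

v_0 = (-1, 0, 0).
v_1 = A·v_0 = (-2, -3, 2).
v_2 = A·v_1 = (-3, 7, 5).
v_3 = A·v_2 = (-47, -20, -35).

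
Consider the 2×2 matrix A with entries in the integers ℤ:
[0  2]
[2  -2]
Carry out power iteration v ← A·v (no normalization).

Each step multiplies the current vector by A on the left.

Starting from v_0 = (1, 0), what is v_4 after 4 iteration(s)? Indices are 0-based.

v_0 = (1, 0).
v_1 = A·v_0 = (0, 2).
v_2 = A·v_1 = (4, -4).
v_3 = A·v_2 = (-8, 16).
v_4 = A·v_3 = (32, -48).

v_4 = (32, -48)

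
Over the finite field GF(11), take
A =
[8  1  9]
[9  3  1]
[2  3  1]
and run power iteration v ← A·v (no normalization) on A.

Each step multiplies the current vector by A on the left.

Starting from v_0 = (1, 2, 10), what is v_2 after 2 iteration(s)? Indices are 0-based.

v_2 = (8, 3, 7)

v_0 = (1, 2, 10).
v_1 = A·v_0 = (1, 3, 7).
v_2 = A·v_1 = (8, 3, 7).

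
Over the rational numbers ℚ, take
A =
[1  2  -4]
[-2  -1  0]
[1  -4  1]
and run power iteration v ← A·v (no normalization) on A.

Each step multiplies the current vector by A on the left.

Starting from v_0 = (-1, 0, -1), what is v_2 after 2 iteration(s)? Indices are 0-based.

v_2 = (15, -8, -7)

v_0 = (-1, 0, -1).
v_1 = A·v_0 = (3, 2, -2).
v_2 = A·v_1 = (15, -8, -7).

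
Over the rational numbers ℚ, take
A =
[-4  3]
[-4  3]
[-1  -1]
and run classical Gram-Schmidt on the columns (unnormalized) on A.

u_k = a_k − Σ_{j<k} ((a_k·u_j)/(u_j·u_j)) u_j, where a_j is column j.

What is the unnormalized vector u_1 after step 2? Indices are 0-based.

u_1 = (7/33, 7/33, -56/33)

Step 1: u_0 = a_0 = (-4, -4, -1).
Step 2: u_1 = a_1 − (-23/33)·u_0 = (7/33, 7/33, -56/33).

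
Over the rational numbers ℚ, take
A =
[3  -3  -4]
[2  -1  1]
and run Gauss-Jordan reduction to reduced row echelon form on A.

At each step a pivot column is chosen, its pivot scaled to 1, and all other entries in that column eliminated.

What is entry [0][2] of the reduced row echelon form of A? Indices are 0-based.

M[0][2] = 7/3

pivot(0,0)=3: scale R0 → (1, -1, -4/3)
  clear (1,0): R1 −= (2)R0 → (0, 1, 11/3)
pivot(1,1)=1: scale R1 → (0, 1, 11/3)
  clear (0,1): R0 −= (-1)R1 → (1, 0, 7/3)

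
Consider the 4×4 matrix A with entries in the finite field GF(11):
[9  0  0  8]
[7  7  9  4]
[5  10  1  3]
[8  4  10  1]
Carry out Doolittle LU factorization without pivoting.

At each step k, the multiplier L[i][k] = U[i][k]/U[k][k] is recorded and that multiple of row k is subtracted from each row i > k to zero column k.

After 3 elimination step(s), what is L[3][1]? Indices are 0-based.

k=0: U[0][0]=9
  eliminate (1,0): mult=2, new row 1: (0, 7, 9, 10); set L[1][0]=2
  eliminate (2,0): mult=3, new row 2: (0, 10, 1, 1); set L[2][0]=3
  eliminate (3,0): mult=7, new row 3: (0, 4, 10, 0); set L[3][0]=7
k=1: U[1][1]=7
  eliminate (2,1): mult=3, new row 2: (0, 0, 7, 4); set L[2][1]=3
  eliminate (3,1): mult=10, new row 3: (0, 0, 8, 10); set L[3][1]=10
k=2: U[2][2]=7
  eliminate (3,2): mult=9, new row 3: (0, 0, 0, 7); set L[3][2]=9

L[3][1] = 10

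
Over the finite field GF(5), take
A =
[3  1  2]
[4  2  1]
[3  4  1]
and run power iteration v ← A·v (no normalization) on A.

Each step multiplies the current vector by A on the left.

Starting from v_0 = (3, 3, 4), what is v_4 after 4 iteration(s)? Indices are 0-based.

v_0 = (3, 3, 4).
v_1 = A·v_0 = (0, 2, 0).
v_2 = A·v_1 = (2, 4, 3).
v_3 = A·v_2 = (1, 4, 0).
v_4 = A·v_3 = (2, 2, 4).

v_4 = (2, 2, 4)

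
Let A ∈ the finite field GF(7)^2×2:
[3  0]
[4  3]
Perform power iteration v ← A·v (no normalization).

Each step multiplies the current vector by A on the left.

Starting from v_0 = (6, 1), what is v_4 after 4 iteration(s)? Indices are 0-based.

v_0 = (6, 1).
v_1 = A·v_0 = (4, 6).
v_2 = A·v_1 = (5, 6).
v_3 = A·v_2 = (1, 3).
v_4 = A·v_3 = (3, 6).

v_4 = (3, 6)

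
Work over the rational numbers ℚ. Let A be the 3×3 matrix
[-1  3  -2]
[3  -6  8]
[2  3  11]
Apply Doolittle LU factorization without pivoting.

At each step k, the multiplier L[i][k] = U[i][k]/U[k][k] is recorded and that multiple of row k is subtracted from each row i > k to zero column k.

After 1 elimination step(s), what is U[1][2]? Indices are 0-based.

Step 1: pivot at (0,0) is -1.
  row1 ← row1 − (-3)·row0  ⇒  L[1][0]=-3, U row1=(0, 3, 2)
  row2 ← row2 − (-2)·row0  ⇒  L[2][0]=-2, U row2=(0, 9, 7)

U[1][2] = 2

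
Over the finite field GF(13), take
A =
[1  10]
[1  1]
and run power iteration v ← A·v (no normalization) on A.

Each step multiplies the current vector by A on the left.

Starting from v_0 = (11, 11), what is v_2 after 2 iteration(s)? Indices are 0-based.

v_0 = (11, 11).
v_1 = A·v_0 = (4, 9).
v_2 = A·v_1 = (3, 0).

v_2 = (3, 0)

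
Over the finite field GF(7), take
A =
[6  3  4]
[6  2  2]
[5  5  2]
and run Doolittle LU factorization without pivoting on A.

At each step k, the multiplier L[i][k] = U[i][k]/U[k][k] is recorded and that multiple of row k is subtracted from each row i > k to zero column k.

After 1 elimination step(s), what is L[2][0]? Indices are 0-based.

Step 1: pivot at (0,0) is 6.
  row1 ← row1 − (1)·row0  ⇒  L[1][0]=1, U row1=(0, 6, 5)
  row2 ← row2 − (2)·row0  ⇒  L[2][0]=2, U row2=(0, 6, 1)

L[2][0] = 2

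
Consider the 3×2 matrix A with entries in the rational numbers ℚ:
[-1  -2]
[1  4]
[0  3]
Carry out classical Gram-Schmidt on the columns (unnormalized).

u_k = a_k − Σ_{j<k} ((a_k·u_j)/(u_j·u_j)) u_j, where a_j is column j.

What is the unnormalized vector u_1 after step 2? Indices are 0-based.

Step 1: u_0 = a_0 = (-1, 1, 0).
Step 2: u_1 = a_1 − (3)·u_0 = (1, 1, 3).

u_1 = (1, 1, 3)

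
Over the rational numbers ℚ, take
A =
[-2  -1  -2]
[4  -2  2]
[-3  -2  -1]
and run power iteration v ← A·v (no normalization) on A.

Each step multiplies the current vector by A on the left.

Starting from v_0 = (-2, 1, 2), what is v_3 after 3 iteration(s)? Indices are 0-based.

v_0 = (-2, 1, 2).
v_1 = A·v_0 = (-1, -6, 2).
v_2 = A·v_1 = (4, 12, 13).
v_3 = A·v_2 = (-46, 18, -49).

v_3 = (-46, 18, -49)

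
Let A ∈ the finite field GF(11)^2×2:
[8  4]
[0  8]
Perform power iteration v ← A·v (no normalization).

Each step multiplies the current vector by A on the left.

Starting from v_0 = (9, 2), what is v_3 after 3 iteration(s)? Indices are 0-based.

v_0 = (9, 2).
v_1 = A·v_0 = (3, 5).
v_2 = A·v_1 = (0, 7).
v_3 = A·v_2 = (6, 1).

v_3 = (6, 1)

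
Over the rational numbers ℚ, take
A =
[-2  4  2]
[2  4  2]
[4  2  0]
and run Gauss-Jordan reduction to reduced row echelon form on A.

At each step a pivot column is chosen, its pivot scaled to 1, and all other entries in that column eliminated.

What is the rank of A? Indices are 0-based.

pivot(0,0)=-2: scale R0 → (1, -2, -1)
  clear (1,0): R1 −= (2)R0 → (0, 8, 4)
  clear (2,0): R2 −= (4)R0 → (0, 10, 4)
pivot(1,1)=8: scale R1 → (0, 1, 1/2)
  clear (0,1): R0 −= (-2)R1 → (1, 0, 0)
  clear (2,1): R2 −= (10)R1 → (0, 0, -1)
pivot(2,2)=-1: scale R2 → (0, 0, 1)
  clear (1,2): R1 −= (1/2)R2 → (0, 1, 0)

rank = 3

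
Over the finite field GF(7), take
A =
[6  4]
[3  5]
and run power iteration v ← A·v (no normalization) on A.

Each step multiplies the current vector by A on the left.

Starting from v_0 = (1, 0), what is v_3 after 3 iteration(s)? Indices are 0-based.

v_3 = (0, 1)

v_0 = (1, 0).
v_1 = A·v_0 = (6, 3).
v_2 = A·v_1 = (6, 5).
v_3 = A·v_2 = (0, 1).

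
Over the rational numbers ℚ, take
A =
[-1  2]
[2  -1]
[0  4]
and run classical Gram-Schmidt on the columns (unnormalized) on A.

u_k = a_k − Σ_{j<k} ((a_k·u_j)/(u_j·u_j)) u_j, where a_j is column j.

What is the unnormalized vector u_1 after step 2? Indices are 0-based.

Step 1: u_0 = a_0 = (-1, 2, 0).
Step 2: u_1 = a_1 − (-4/5)·u_0 = (6/5, 3/5, 4).

u_1 = (6/5, 3/5, 4)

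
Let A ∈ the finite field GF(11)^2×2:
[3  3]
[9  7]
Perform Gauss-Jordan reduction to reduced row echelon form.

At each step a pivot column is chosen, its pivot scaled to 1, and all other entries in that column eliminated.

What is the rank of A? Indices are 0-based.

[1] R0 /= 3  ⇒  (1, 1)
     R1 -= 9·R0  ⇒  (0, 9)
[2] R1 /= 9  ⇒  (0, 1)
     R0 -= 1·R1  ⇒  (1, 0)

rank = 2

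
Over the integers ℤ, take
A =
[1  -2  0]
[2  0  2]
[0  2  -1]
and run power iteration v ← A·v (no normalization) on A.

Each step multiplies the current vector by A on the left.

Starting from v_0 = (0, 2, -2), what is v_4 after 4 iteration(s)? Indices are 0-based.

v_0 = (0, 2, -2).
v_1 = A·v_0 = (-4, -4, 6).
v_2 = A·v_1 = (4, 4, -14).
v_3 = A·v_2 = (-4, -20, 22).
v_4 = A·v_3 = (36, 36, -62).

v_4 = (36, 36, -62)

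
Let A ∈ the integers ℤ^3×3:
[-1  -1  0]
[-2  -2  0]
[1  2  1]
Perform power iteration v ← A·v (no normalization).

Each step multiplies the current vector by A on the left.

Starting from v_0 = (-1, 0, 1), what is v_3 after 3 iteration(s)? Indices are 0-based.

v_0 = (-1, 0, 1).
v_1 = A·v_0 = (1, 2, 0).
v_2 = A·v_1 = (-3, -6, 5).
v_3 = A·v_2 = (9, 18, -10).

v_3 = (9, 18, -10)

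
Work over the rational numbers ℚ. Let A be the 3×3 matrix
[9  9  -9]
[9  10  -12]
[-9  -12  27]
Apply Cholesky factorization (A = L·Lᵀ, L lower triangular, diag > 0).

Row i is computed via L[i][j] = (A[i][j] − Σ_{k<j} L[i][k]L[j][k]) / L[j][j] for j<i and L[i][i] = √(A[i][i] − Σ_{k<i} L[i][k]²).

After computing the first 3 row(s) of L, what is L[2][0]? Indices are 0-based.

Step 1: L[0][0] = √(9) = 3.
  L[1][0] = (9) / L[0][0] = 3.
Step 2: L[1][1] = √(1) = 1.
  L[2][0] = (-9) / L[0][0] = -3.
  L[2][1] = (-3) / L[1][1] = -3.
Step 3: L[2][2] = √(9) = 3.

L[2][0] = -3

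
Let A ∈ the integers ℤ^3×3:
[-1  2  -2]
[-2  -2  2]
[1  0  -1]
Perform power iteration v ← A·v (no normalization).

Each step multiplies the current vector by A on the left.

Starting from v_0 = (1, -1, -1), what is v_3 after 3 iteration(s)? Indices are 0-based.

v_3 = (33, -12, -4)

v_0 = (1, -1, -1).
v_1 = A·v_0 = (-1, -2, 2).
v_2 = A·v_1 = (-7, 10, -3).
v_3 = A·v_2 = (33, -12, -4).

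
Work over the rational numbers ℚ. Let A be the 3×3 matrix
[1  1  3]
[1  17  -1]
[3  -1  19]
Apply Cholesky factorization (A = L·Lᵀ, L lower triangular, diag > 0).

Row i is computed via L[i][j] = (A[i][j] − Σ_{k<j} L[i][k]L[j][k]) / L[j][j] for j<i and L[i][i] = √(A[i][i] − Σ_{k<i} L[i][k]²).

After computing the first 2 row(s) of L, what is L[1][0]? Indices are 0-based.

Step 1: L[0][0] = √(1) = 1.
  L[1][0] = (1) / L[0][0] = 1.
Step 2: L[1][1] = √(16) = 4.

L[1][0] = 1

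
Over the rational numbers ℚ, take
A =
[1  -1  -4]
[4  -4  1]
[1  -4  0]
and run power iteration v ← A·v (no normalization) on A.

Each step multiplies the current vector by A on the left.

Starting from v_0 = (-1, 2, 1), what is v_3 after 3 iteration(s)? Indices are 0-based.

v_3 = (-115, 169, 12)

v_0 = (-1, 2, 1).
v_1 = A·v_0 = (-7, -11, -9).
v_2 = A·v_1 = (40, 7, 37).
v_3 = A·v_2 = (-115, 169, 12).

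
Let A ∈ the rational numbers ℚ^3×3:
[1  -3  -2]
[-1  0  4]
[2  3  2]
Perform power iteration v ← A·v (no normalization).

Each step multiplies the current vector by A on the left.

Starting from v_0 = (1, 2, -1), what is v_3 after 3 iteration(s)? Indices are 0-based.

v_3 = (-63, -36, 63)

v_0 = (1, 2, -1).
v_1 = A·v_0 = (-3, -5, 6).
v_2 = A·v_1 = (0, 27, -9).
v_3 = A·v_2 = (-63, -36, 63).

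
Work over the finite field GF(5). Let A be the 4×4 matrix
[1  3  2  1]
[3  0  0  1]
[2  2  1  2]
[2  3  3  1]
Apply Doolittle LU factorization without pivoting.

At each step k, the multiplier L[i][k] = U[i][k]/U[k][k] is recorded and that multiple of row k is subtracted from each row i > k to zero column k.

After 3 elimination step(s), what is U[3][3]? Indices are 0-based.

[col 0] pivot 1
  R1 -= 3*R0 → (0, 1, 4, 3)  (L[1][0] := 3)
  R2 -= 2*R0 → (0, 1, 2, 0)  (L[2][0] := 2)
  R3 -= 2*R0 → (0, 2, 4, 4)  (L[3][0] := 2)
[col 1] pivot 1
  R2 -= 1*R1 → (0, 0, 3, 2)  (L[2][1] := 1)
  R3 -= 2*R1 → (0, 0, 1, 3)  (L[3][1] := 2)
[col 2] pivot 3
  R3 -= 2*R2 → (0, 0, 0, 4)  (L[3][2] := 2)

U[3][3] = 4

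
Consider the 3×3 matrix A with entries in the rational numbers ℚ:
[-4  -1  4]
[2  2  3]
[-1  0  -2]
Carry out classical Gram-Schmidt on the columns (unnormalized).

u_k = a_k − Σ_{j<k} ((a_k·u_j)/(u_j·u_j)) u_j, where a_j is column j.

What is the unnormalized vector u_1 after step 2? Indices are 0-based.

Step 1: u_0 = a_0 = (-4, 2, -1).
Step 2: u_1 = a_1 − (8/21)·u_0 = (11/21, 26/21, 8/21).

u_1 = (11/21, 26/21, 8/21)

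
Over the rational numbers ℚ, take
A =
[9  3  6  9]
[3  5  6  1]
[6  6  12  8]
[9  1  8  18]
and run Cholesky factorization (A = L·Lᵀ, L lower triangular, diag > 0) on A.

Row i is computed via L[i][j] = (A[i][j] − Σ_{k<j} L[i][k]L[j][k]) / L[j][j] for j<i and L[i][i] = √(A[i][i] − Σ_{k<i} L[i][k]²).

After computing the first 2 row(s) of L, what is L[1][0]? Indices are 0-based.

Step 1: L[0][0] = √(9) = 3.
  L[1][0] = (3) / L[0][0] = 1.
Step 2: L[1][1] = √(4) = 2.

L[1][0] = 1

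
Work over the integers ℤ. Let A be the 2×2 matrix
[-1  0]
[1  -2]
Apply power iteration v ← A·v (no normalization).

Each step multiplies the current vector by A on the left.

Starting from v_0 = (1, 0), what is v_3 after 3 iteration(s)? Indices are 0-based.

v_3 = (-1, 7)

v_0 = (1, 0).
v_1 = A·v_0 = (-1, 1).
v_2 = A·v_1 = (1, -3).
v_3 = A·v_2 = (-1, 7).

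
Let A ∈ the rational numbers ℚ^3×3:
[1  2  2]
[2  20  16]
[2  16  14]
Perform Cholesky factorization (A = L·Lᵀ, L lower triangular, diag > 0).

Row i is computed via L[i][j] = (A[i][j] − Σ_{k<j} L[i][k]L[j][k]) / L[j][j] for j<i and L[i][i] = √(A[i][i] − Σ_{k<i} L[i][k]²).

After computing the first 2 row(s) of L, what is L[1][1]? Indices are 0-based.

L[1][1] = 4

Step 1: L[0][0] = √(1) = 1.
  L[1][0] = (2) / L[0][0] = 2.
Step 2: L[1][1] = √(16) = 4.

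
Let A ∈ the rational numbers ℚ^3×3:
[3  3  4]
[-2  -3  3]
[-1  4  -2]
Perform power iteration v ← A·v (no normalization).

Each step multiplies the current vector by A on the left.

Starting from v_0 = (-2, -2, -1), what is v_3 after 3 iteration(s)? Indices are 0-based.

v_3 = (76, 245, -65)

v_0 = (-2, -2, -1).
v_1 = A·v_0 = (-16, 7, -4).
v_2 = A·v_1 = (-43, -1, 52).
v_3 = A·v_2 = (76, 245, -65).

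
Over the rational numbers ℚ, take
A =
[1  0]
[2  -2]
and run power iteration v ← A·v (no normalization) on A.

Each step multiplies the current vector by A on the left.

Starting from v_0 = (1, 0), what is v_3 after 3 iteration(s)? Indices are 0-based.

v_0 = (1, 0).
v_1 = A·v_0 = (1, 2).
v_2 = A·v_1 = (1, -2).
v_3 = A·v_2 = (1, 6).

v_3 = (1, 6)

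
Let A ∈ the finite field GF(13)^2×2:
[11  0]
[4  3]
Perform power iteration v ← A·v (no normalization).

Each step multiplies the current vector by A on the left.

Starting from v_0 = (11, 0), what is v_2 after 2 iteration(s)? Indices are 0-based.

v_2 = (5, 5)

v_0 = (11, 0).
v_1 = A·v_0 = (4, 5).
v_2 = A·v_1 = (5, 5).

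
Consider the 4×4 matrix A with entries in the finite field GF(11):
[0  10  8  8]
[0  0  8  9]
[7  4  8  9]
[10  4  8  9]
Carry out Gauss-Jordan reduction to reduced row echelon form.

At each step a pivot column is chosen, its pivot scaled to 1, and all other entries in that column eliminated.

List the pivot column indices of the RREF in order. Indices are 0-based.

pivot columns: 0, 1, 2, 3

[1] R0 <-> R2
[1] R0 /= 7  ⇒  (1, 10, 9, 6)
     R3 -= 10·R0  ⇒  (0, 3, 6, 4)
[2] R1 <-> R2
[2] R1 /= 10  ⇒  (0, 1, 3, 3)
     R0 -= 10·R1  ⇒  (1, 0, 1, 9)
     R3 -= 3·R1  ⇒  (0, 0, 8, 6)
[3] R2 /= 8  ⇒  (0, 0, 1, 8)
     R0 -= 1·R2  ⇒  (1, 0, 0, 1)
     R1 -= 3·R2  ⇒  (0, 1, 0, 1)
     R3 -= 8·R2  ⇒  (0, 0, 0, 8)
[4] R3 /= 8  ⇒  (0, 0, 0, 1)
     R0 -= 1·R3  ⇒  (1, 0, 0, 0)
     R1 -= 1·R3  ⇒  (0, 1, 0, 0)
     R2 -= 8·R3  ⇒  (0, 0, 1, 0)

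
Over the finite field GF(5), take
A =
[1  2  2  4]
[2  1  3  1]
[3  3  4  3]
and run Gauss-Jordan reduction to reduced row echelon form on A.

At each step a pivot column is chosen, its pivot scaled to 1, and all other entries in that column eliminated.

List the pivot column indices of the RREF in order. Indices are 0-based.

step 1: normalize row 0 (÷1) = (1, 2, 2, 4)
  row 1: subtract 2×row0 = (0, 2, 4, 3)
  row 2: subtract 3×row0 = (0, 2, 3, 1)
step 2: normalize row 1 (÷2) = (0, 1, 2, 4)
  row 0: subtract 2×row1 = (1, 0, 3, 1)
  row 2: subtract 2×row1 = (0, 0, 4, 3)
step 3: normalize row 2 (÷4) = (0, 0, 1, 2)
  row 0: subtract 3×row2 = (1, 0, 0, 0)
  row 1: subtract 2×row2 = (0, 1, 0, 0)

pivot columns: 0, 1, 2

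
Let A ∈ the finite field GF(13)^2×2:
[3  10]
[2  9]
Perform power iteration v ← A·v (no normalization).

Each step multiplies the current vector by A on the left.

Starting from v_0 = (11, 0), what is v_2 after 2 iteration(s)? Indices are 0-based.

v_0 = (11, 0).
v_1 = A·v_0 = (7, 9).
v_2 = A·v_1 = (7, 4).

v_2 = (7, 4)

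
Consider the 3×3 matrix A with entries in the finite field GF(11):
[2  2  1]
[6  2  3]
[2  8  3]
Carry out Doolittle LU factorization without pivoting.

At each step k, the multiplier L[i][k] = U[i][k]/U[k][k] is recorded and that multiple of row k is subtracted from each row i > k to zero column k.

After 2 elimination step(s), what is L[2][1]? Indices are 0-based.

[col 0] pivot 2
  R1 -= 3*R0 → (0, 7, 0)  (L[1][0] := 3)
  R2 -= 1*R0 → (0, 6, 2)  (L[2][0] := 1)
[col 1] pivot 7
  R2 -= 4*R1 → (0, 0, 2)  (L[2][1] := 4)

L[2][1] = 4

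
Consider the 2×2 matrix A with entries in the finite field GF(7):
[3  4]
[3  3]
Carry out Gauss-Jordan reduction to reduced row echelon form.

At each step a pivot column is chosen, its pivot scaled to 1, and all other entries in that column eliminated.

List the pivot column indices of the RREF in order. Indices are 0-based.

pivot columns: 0, 1

step 1: normalize row 0 (÷3) = (1, 6)
  row 1: subtract 3×row0 = (0, 6)
step 2: normalize row 1 (÷6) = (0, 1)
  row 0: subtract 6×row1 = (1, 0)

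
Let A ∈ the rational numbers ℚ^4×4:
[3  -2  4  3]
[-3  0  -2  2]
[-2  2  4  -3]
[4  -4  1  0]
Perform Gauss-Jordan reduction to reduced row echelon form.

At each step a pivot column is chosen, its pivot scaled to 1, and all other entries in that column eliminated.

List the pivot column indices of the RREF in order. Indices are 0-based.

pivot columns: 0, 1, 2, 3

[1] R0 /= 3  ⇒  (1, -2/3, 4/3, 1)
     R1 -= -3·R0  ⇒  (0, -2, 2, 5)
     R2 -= -2·R0  ⇒  (0, 2/3, 20/3, -1)
     R3 -= 4·R0  ⇒  (0, -4/3, -13/3, -4)
[2] R1 /= -2  ⇒  (0, 1, -1, -5/2)
     R0 -= -2/3·R1  ⇒  (1, 0, 2/3, -2/3)
     R2 -= 2/3·R1  ⇒  (0, 0, 22/3, 2/3)
     R3 -= -4/3·R1  ⇒  (0, 0, -17/3, -22/3)
[3] R2 /= 22/3  ⇒  (0, 0, 1, 1/11)
     R0 -= 2/3·R2  ⇒  (1, 0, 0, -8/11)
     R1 -= -1·R2  ⇒  (0, 1, 0, -53/22)
     R3 -= -17/3·R2  ⇒  (0, 0, 0, -75/11)
[4] R3 /= -75/11  ⇒  (0, 0, 0, 1)
     R0 -= -8/11·R3  ⇒  (1, 0, 0, 0)
     R1 -= -53/22·R3  ⇒  (0, 1, 0, 0)
     R2 -= 1/11·R3  ⇒  (0, 0, 1, 0)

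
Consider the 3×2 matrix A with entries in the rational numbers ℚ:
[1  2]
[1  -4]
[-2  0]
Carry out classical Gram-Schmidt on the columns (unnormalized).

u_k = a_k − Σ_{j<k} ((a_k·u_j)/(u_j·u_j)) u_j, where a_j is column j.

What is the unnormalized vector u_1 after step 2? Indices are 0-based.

u_1 = (7/3, -11/3, -2/3)

Step 1: u_0 = a_0 = (1, 1, -2).
Step 2: u_1 = a_1 − (-1/3)·u_0 = (7/3, -11/3, -2/3).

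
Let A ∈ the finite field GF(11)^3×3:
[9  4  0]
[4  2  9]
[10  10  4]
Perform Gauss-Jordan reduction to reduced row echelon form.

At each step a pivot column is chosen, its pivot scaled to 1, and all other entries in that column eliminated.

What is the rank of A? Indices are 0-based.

step 1: normalize row 0 (÷9) = (1, 9, 0)
  row 1: subtract 4×row0 = (0, 10, 9)
  row 2: subtract 10×row0 = (0, 8, 4)
step 2: normalize row 1 (÷10) = (0, 1, 2)
  row 0: subtract 9×row1 = (1, 0, 4)
  row 2: subtract 8×row1 = (0, 0, 10)
step 3: normalize row 2 (÷10) = (0, 0, 1)
  row 0: subtract 4×row2 = (1, 0, 0)
  row 1: subtract 2×row2 = (0, 1, 0)

rank = 3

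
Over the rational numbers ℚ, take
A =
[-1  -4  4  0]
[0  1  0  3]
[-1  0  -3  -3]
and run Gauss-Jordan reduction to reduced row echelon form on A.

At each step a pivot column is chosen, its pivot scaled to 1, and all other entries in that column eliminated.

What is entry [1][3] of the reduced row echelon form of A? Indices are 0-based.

step 1: normalize row 0 (÷-1) = (1, 4, -4, 0)
  row 2: subtract -1×row0 = (0, 4, -7, -3)
step 2: normalize row 1 (÷1) = (0, 1, 0, 3)
  row 0: subtract 4×row1 = (1, 0, -4, -12)
  row 2: subtract 4×row1 = (0, 0, -7, -15)
step 3: normalize row 2 (÷-7) = (0, 0, 1, 15/7)
  row 0: subtract -4×row2 = (1, 0, 0, -24/7)

M[1][3] = 3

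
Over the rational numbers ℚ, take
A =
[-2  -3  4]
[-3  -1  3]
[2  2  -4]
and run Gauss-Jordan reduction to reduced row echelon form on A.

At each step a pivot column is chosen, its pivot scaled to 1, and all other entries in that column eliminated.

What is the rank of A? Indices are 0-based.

rank = 3

[1] R0 /= -2  ⇒  (1, 3/2, -2)
     R1 -= -3·R0  ⇒  (0, 7/2, -3)
     R2 -= 2·R0  ⇒  (0, -1, 0)
[2] R1 /= 7/2  ⇒  (0, 1, -6/7)
     R0 -= 3/2·R1  ⇒  (1, 0, -5/7)
     R2 -= -1·R1  ⇒  (0, 0, -6/7)
[3] R2 /= -6/7  ⇒  (0, 0, 1)
     R0 -= -5/7·R2  ⇒  (1, 0, 0)
     R1 -= -6/7·R2  ⇒  (0, 1, 0)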